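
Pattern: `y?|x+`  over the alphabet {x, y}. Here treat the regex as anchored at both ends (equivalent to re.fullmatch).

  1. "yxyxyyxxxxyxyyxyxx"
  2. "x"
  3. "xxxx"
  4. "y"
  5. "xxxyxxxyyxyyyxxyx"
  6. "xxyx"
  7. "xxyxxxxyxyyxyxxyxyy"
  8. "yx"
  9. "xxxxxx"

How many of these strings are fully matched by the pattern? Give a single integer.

4

1 → no match
2 → match
3 → match
4 → match
5 → no match
6 → no match
7 → no match
8 → no match
9 → match
Total matched: 4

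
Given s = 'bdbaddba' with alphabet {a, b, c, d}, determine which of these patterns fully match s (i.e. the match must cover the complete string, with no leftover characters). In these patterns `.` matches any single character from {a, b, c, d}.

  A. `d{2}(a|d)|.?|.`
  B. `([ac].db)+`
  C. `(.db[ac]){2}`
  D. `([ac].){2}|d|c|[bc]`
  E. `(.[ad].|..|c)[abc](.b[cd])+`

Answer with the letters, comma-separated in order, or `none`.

A → no match
B → no match — must end with 'db'
C → match
D → no match
E → no match

C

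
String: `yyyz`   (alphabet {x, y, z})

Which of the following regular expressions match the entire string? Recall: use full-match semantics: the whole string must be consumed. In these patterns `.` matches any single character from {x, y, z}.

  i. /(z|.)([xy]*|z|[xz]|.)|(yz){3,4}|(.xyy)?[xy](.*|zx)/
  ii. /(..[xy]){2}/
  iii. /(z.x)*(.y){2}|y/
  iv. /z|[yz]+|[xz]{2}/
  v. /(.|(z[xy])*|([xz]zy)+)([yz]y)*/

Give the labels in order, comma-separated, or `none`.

i, iv

i → match
ii → no match
iii → no match — must end with `y`
iv → match
v → no match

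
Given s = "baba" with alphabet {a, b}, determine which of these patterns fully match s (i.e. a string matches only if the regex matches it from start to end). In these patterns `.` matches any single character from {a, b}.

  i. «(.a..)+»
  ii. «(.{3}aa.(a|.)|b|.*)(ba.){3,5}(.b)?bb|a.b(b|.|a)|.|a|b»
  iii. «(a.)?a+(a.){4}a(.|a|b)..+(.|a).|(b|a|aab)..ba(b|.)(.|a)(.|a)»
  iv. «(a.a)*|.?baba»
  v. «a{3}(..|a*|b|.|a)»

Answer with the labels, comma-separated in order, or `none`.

i, iv

i → match
ii → no match
iii → no match
iv → match
v → no match — must start with "a"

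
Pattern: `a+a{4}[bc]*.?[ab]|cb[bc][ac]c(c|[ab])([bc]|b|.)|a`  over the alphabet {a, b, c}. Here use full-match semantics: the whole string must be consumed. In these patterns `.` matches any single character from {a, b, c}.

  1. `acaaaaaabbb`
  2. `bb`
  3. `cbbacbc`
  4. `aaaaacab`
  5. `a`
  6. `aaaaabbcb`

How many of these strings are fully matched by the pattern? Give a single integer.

1. `acaaaaaabbb` → no match
2. `bb` → no match
3. `cbbacbc` → match
4. `aaaaacab` → match
5. `a` → match
6. `aaaaabbcb` → match
Total matched: 4

4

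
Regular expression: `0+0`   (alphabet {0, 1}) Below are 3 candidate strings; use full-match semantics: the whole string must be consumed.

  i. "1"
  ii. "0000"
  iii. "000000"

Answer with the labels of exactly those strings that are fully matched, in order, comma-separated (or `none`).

i. "1" → no match — must start with "0"
ii. "0000" → match
iii. "000000" → match

ii, iii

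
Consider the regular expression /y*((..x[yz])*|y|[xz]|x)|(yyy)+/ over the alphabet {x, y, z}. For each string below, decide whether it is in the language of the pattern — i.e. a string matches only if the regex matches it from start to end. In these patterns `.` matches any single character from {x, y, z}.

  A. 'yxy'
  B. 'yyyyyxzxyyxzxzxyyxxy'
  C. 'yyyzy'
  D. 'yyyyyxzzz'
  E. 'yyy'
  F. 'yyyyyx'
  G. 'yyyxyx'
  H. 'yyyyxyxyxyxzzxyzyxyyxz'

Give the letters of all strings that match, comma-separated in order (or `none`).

E, F

A → no match
B → no match
C → no match
D → no match
E → match
F → match
G → no match
H → no match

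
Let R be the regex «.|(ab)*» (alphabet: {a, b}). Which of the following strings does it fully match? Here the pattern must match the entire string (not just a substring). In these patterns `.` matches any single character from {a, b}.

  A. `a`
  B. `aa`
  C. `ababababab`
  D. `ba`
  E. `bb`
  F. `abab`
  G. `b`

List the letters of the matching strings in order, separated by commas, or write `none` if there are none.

A → match
B → no match
C → match
D → no match
E → no match
F → match
G → match

A, C, F, G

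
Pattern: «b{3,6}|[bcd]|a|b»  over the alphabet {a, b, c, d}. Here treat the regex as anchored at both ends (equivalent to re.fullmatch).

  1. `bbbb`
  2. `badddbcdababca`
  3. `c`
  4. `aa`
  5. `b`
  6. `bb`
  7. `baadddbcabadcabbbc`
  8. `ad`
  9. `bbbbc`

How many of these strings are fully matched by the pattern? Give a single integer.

1 → match
2 → no match
3 → match
4 → no match
5 → match
6 → no match
7 → no match
8 → no match
9 → no match
Total matched: 3

3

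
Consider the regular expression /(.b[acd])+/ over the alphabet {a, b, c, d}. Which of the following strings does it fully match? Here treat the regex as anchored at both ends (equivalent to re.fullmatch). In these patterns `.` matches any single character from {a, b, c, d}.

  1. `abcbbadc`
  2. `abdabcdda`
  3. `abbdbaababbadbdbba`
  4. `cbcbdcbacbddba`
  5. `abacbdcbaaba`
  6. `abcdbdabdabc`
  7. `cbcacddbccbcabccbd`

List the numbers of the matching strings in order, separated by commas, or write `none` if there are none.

1 → no match
2 → no match
3 → no match
4 → no match
5 → match
6 → match
7 → no match

5, 6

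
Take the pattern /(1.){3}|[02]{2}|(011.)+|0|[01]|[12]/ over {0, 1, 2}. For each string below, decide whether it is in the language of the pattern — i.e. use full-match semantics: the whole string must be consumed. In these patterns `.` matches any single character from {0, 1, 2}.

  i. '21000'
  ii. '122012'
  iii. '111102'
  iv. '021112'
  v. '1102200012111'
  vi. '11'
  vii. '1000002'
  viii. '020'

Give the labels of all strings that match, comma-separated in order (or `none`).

i. '21000' → no match
ii. '122012' → no match
iii. '111102' → no match
iv. '021112' → no match
v → no match
vi. '11' → no match
vii. '1000002' → no match
viii. '020' → no match

none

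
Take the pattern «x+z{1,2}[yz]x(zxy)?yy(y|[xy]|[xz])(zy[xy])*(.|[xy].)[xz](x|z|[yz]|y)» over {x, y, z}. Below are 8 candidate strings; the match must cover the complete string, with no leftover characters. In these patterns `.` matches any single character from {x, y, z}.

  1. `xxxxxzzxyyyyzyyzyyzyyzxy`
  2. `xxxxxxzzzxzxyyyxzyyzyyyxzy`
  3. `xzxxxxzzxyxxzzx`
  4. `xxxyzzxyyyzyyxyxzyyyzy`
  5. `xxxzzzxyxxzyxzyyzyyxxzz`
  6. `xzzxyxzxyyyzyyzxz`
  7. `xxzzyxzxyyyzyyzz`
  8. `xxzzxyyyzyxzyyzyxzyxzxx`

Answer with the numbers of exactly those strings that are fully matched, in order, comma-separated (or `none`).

2, 7, 8

1 → no match
2 → match
3 → no match
4 → no match
5 → no match
6 → no match
7 → match
8 → match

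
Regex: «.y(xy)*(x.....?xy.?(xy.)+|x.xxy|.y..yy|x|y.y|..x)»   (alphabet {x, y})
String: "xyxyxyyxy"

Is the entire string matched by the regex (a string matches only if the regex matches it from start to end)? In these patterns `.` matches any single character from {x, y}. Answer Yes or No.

Yes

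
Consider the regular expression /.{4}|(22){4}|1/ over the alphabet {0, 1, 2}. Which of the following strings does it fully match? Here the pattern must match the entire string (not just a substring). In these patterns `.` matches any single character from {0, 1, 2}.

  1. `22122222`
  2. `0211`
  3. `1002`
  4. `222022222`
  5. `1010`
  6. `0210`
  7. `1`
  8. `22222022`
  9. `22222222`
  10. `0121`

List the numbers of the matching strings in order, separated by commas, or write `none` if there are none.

2, 3, 5, 6, 7, 9, 10

1 → no match
2 → match
3 → match
4 → no match
5 → match
6 → match
7 → match
8 → no match
9 → match
10 → match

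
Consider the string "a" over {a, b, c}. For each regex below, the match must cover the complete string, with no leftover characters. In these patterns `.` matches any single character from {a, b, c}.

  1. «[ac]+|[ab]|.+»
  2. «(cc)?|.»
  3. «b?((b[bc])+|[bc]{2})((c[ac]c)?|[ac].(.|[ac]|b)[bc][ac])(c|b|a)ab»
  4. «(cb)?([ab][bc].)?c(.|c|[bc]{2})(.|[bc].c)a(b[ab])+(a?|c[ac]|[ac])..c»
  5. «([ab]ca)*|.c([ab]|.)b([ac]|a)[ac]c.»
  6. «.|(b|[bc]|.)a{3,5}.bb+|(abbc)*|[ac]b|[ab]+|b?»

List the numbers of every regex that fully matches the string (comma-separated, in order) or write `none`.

1, 2, 6

1 → match
2 → match
3 → no match — must end with "ab"
4 → no match — must end with "c"
5 → no match
6 → match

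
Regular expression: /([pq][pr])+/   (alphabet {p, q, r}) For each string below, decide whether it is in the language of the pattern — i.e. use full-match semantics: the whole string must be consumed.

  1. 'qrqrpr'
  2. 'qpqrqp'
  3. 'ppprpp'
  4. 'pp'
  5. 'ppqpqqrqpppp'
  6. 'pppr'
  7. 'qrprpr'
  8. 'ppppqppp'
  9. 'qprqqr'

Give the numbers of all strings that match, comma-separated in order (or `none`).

1 → match
2 → match
3 → match
4 → match
5 → no match
6 → match
7 → match
8 → match
9 → no match

1, 2, 3, 4, 6, 7, 8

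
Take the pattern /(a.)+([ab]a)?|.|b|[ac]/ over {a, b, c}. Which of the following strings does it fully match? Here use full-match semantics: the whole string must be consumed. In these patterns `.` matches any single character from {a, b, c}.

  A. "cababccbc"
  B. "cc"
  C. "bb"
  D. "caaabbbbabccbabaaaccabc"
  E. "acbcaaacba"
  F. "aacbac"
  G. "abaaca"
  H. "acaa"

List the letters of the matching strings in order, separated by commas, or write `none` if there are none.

H

A → no match
B → no match
C → no match
D → no match
E → no match
F → no match
G → no match
H → match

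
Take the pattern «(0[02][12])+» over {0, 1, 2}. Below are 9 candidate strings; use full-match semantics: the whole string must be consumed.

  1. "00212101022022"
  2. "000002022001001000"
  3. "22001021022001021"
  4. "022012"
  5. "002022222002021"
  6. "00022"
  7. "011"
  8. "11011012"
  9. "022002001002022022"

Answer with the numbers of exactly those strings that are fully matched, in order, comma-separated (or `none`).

9

1 → no match
2 → no match
3 → no match — must start with "0"
4 → no match
5 → no match
6 → no match
7 → no match
8 → no match — must start with "0"
9 → match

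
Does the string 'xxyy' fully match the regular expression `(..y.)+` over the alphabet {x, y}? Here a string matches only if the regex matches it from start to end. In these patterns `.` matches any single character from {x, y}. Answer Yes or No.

Yes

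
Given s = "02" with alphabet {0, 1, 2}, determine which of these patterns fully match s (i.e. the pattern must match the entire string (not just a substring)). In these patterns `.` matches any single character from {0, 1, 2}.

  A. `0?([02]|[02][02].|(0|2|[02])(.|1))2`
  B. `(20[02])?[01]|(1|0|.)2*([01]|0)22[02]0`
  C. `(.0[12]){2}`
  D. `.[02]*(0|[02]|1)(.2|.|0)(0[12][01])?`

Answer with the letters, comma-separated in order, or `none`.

A

A → match
B → no match
C → no match
D → no match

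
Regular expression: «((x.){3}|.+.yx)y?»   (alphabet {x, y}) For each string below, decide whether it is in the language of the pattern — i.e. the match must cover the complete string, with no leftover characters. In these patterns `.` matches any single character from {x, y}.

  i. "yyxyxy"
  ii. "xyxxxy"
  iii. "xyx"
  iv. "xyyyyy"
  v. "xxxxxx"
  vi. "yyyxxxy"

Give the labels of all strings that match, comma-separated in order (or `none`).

i. "yyxyxy" → match
ii. "xyxxxy" → match
iii. "xyx" → no match
iv. "xyyyyy" → no match
v. "xxxxxx" → match
vi. "yyyxxxy" → no match

i, ii, v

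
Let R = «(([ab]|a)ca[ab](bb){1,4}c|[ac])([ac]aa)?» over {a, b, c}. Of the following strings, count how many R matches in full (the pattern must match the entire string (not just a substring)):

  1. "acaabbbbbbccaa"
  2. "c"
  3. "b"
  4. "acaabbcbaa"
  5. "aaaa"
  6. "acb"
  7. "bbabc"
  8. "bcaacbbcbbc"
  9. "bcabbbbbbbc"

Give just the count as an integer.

1 → match
2 → match
3 → no match
4 → no match
5 → match
6 → no match
7 → no match
8 → no match
9 → match
Total matched: 4

4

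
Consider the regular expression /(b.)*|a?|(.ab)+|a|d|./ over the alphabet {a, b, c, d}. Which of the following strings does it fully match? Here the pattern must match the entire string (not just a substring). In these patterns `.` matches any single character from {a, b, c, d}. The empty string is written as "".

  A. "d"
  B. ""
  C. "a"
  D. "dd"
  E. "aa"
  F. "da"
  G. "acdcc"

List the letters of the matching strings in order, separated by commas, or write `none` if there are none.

A → match
B → match
C → match
D → no match
E → no match
F → no match
G → no match

A, B, C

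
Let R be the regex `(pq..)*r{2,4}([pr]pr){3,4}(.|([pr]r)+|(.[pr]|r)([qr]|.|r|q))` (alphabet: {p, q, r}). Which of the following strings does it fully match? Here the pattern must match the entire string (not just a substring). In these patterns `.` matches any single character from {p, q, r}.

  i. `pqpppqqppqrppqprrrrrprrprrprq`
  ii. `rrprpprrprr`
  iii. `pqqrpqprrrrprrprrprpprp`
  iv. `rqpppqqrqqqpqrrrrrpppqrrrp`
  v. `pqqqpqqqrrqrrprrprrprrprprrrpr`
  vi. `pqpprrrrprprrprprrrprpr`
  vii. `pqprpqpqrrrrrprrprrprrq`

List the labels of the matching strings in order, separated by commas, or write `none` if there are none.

i → match
ii. `rrprpprrprr` → no match
iii → match
iv → no match
v → no match
vi → no match
vii → match

i, iii, vii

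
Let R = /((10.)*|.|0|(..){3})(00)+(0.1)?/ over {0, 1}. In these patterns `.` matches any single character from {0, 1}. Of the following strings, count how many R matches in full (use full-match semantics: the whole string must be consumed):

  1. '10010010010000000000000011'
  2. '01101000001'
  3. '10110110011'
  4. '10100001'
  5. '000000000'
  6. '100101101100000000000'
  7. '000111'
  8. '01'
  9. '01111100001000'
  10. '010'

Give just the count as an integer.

1 → no match
2 → match
3 → no match
4 → match
5 → match
6 → no match
7 → no match
8 → no match
9 → no match
10 → no match
Total matched: 3

3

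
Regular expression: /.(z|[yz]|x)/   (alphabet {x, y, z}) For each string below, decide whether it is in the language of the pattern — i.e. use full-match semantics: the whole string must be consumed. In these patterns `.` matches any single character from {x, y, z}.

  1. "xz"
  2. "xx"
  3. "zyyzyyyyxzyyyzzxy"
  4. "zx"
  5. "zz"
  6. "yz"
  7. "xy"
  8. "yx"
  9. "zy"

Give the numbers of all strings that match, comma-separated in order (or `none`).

1 → match
2 → match
3 → no match
4 → match
5 → match
6 → match
7 → match
8 → match
9 → match

1, 2, 4, 5, 6, 7, 8, 9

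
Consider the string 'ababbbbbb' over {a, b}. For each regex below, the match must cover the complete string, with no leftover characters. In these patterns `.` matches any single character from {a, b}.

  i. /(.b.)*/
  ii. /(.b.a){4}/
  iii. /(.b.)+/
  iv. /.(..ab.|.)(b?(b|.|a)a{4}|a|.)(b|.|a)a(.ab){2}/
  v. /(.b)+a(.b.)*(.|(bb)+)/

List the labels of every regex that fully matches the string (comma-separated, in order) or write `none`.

i → match
ii → no match — must end with 'a'
iii → match
iv → no match — must end with 'ab'
v → match

i, iii, v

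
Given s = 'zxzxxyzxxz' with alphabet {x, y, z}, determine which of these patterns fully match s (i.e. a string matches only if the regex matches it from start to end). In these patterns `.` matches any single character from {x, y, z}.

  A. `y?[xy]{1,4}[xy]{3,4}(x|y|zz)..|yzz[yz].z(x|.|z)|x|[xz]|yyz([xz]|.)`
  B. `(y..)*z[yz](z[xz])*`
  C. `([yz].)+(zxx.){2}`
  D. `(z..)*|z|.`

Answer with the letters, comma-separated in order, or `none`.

C

A → no match
B → no match
C → match
D → no match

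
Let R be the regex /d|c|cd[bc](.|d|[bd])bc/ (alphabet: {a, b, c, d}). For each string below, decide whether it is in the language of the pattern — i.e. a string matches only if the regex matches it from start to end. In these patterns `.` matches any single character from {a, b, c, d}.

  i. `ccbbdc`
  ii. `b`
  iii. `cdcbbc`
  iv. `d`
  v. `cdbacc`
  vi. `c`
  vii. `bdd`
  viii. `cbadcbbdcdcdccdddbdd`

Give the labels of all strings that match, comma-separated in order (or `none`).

iii, iv, vi

i → no match
ii → no match
iii → match
iv → match
v → no match
vi → match
vii → no match
viii → no match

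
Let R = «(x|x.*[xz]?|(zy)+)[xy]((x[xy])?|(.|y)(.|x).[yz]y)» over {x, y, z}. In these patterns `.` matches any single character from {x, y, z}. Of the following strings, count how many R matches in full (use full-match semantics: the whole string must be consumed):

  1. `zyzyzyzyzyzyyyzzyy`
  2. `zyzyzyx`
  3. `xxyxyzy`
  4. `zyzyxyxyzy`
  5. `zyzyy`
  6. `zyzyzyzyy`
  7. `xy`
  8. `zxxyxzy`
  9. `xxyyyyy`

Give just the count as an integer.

8

1 → match
2 → match
3 → match
4 → match
5 → match
6 → match
7 → match
8 → no match
9 → match
Total matched: 8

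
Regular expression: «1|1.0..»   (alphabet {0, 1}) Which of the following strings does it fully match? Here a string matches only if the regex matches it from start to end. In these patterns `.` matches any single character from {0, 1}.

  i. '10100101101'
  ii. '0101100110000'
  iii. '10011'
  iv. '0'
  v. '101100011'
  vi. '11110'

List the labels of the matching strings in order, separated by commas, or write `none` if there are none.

iii

i. '10100101101' → no match
ii → no match — must start with '1'
iii. '10011' → match
iv. '0' → no match — must start with '1'
v. '101100011' → no match
vi. '11110' → no match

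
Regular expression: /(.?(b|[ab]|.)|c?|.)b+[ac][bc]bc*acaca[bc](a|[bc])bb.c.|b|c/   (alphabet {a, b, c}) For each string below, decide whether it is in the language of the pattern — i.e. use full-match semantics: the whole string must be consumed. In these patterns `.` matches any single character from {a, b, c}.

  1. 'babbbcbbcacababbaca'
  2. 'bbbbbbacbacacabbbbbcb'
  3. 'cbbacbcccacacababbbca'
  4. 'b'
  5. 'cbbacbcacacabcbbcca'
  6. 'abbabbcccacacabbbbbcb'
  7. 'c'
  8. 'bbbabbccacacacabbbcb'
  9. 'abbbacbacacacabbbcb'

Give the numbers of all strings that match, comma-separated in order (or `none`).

1 → no match
2 → match
3 → match
4. 'b' → match
5 → match
6 → match
7. 'c' → match
8 → match
9 → match

2, 3, 4, 5, 6, 7, 8, 9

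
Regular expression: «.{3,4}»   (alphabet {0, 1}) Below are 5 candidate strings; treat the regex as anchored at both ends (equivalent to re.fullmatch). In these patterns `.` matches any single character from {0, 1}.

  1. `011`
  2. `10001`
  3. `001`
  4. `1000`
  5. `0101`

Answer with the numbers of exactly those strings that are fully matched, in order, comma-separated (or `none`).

1, 3, 4, 5

1 → match
2 → no match
3 → match
4 → match
5 → match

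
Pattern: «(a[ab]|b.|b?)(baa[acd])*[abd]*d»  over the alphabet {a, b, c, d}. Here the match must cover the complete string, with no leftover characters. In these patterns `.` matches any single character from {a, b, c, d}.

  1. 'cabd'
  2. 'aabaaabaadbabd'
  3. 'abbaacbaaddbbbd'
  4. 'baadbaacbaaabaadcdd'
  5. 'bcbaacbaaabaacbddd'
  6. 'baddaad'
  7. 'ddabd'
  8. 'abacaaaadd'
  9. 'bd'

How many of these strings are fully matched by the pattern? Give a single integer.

6

1 → no match
2 → match
3 → match
4 → no match
5 → match
6 → match
7 → match
8 → no match
9 → match
Total matched: 6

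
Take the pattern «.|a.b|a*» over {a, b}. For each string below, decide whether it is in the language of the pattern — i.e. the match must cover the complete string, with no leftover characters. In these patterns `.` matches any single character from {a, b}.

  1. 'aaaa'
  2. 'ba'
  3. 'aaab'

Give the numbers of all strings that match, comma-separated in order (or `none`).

1 → match
2 → no match
3 → no match

1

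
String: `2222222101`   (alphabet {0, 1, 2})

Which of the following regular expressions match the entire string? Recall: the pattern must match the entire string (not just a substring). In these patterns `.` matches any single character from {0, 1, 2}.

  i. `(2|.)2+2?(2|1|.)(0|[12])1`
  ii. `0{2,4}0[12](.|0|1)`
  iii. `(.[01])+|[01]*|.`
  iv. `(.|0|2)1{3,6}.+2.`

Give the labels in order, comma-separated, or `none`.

i

i → match
ii → no match — must start with `0`
iii → no match
iv → no match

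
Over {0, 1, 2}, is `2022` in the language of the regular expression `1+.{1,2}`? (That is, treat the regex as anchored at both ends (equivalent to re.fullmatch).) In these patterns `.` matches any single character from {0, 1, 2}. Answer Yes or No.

Every match must start with `1`, but `2022` does not.

No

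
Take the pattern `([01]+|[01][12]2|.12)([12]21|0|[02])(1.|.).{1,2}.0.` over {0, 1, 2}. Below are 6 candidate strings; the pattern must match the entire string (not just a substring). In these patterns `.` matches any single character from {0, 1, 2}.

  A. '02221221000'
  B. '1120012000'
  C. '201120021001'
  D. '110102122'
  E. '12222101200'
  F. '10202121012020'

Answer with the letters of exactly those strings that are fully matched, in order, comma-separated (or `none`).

A → match
B → match
C → no match
D → no match
E → match
F → no match

A, B, E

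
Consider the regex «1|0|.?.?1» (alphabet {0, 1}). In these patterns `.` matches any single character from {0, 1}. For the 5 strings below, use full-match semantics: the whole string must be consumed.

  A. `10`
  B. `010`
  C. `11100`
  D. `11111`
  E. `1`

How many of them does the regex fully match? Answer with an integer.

1

A → no match
B → no match
C → no match
D → no match
E → match
Total matched: 1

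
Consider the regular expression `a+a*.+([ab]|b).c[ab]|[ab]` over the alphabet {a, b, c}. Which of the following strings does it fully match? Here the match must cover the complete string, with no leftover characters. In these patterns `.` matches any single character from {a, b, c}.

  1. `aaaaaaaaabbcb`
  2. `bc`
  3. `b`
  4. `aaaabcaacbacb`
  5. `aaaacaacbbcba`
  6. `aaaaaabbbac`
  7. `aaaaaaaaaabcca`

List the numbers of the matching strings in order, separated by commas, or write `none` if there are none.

1 → match
2 → no match
3 → match
4 → match
5 → no match
6 → no match
7 → match

1, 3, 4, 7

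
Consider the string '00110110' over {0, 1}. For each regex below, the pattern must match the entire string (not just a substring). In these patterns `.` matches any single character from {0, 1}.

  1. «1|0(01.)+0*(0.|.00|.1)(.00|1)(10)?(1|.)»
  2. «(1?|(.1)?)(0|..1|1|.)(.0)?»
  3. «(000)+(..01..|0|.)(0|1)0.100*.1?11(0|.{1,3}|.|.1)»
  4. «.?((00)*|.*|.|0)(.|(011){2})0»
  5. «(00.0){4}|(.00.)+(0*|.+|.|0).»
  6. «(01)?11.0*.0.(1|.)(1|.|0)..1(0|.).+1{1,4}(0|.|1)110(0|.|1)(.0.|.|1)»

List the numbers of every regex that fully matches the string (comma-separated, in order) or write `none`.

1 → match
2 → no match
3 → no match — must start with '000'
4 → match
5 → no match
6 → no match

1, 4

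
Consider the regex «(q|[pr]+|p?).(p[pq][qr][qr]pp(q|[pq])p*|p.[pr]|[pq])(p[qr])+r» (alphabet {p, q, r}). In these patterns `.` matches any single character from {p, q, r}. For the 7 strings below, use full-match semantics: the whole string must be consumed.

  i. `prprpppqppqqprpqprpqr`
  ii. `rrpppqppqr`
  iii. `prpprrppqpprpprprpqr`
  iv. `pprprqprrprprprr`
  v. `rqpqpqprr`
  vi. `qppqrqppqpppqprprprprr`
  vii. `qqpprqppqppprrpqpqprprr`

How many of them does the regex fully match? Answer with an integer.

i → no match
ii → match
iii → no match
iv → match
v → match
vi → match
vii → no match
Total matched: 4

4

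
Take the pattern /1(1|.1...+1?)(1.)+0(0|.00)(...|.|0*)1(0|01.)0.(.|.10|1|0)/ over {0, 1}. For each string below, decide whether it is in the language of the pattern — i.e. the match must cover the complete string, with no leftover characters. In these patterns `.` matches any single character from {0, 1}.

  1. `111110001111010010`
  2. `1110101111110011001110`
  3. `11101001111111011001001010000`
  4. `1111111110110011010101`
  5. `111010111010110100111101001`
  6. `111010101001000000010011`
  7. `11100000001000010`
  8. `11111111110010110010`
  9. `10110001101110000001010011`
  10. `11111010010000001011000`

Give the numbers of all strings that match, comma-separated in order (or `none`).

1 → match
2 → match
3 → match
4 → no match
5 → no match
6 → match
7 → match
8 → match
9 → match
10 → match

1, 2, 3, 6, 7, 8, 9, 10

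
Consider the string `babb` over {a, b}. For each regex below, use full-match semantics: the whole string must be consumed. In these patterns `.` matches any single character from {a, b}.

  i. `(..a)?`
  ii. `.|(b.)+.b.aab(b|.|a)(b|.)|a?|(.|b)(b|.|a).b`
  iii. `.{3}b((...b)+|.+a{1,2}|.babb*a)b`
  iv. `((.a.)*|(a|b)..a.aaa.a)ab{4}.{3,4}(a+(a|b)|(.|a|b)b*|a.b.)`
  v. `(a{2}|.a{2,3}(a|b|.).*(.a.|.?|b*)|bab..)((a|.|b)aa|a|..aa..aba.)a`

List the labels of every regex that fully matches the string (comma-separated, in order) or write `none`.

ii

i → no match
ii → match
iii → no match
iv → no match
v → no match — must end with `a`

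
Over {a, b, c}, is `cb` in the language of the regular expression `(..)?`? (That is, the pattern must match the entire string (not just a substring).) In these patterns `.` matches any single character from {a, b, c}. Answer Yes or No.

Yes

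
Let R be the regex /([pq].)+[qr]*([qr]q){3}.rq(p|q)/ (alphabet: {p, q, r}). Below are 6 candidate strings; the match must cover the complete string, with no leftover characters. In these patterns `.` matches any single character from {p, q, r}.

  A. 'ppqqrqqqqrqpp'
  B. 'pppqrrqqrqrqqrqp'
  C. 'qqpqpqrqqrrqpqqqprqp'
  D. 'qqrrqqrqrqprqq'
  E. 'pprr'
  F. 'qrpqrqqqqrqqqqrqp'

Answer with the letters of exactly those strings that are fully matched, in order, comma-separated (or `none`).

A → no match
B → match
C → no match
D → match
E. 'pprr' → no match
F → match

B, D, F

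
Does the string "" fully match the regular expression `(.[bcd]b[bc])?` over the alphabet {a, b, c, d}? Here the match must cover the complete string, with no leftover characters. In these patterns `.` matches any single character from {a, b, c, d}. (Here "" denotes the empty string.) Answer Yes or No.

Yes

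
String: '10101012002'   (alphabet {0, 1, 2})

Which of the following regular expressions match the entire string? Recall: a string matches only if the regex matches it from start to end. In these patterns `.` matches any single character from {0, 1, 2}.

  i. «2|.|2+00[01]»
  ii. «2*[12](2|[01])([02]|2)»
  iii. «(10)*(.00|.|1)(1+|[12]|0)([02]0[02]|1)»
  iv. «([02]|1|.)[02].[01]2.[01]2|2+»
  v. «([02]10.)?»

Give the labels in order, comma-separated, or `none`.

i → no match
ii → no match
iii → match
iv → no match
v → no match

iii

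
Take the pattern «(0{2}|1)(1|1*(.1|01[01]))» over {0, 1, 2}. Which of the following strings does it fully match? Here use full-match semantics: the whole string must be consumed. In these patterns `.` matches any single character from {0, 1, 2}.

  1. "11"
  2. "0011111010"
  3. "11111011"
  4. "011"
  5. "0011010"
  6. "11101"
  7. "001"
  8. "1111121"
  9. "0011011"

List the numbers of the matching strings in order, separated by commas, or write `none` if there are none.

1 → match
2 → match
3 → match
4 → no match
5 → match
6 → match
7 → match
8 → match
9 → match

1, 2, 3, 5, 6, 7, 8, 9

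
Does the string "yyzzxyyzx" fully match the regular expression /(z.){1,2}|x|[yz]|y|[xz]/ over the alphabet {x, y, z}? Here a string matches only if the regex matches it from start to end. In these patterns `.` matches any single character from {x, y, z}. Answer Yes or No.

No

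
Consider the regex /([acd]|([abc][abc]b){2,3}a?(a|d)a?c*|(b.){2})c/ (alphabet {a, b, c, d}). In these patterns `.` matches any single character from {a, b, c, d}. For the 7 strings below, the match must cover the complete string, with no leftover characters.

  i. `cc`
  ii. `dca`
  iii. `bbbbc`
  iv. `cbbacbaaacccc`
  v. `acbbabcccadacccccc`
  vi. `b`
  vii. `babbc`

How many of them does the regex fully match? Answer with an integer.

i → match
ii → no match — must end with `c`
iii → match
iv → match
v → no match
vi → no match — must end with `c`
vii → match
Total matched: 4

4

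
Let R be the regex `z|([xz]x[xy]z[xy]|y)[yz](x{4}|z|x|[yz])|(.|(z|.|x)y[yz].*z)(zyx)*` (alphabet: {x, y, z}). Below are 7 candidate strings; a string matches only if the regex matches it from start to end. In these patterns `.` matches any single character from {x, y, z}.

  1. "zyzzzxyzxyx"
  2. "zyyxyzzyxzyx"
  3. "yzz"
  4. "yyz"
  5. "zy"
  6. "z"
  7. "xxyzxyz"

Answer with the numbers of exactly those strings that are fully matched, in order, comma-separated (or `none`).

1 → no match
2 → match
3 → match
4 → match
5 → no match
6 → match
7 → match

2, 3, 4, 6, 7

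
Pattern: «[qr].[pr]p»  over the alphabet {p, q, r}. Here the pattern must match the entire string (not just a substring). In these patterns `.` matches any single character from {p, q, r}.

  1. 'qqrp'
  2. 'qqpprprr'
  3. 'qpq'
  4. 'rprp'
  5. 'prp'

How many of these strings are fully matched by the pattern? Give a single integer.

2

1 → match
2 → no match — must end with 'p'
3 → no match — must end with 'p'
4 → match
5 → no match
Total matched: 2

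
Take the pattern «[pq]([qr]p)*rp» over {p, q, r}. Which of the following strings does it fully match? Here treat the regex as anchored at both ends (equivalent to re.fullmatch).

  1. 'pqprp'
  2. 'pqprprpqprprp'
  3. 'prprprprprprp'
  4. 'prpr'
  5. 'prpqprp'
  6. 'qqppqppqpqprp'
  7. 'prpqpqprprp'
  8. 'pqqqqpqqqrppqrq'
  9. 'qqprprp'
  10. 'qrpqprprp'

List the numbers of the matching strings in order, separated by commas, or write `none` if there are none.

1. 'pqprp' → match
2 → match
3 → match
4. 'prpr' → no match — must end with 'rp'
5. 'prpqprp' → match
6 → no match
7. 'prpqpqprprp' → match
8 → no match — must end with 'rp'
9. 'qqprprp' → match
10. 'qrpqprprp' → match

1, 2, 3, 5, 7, 9, 10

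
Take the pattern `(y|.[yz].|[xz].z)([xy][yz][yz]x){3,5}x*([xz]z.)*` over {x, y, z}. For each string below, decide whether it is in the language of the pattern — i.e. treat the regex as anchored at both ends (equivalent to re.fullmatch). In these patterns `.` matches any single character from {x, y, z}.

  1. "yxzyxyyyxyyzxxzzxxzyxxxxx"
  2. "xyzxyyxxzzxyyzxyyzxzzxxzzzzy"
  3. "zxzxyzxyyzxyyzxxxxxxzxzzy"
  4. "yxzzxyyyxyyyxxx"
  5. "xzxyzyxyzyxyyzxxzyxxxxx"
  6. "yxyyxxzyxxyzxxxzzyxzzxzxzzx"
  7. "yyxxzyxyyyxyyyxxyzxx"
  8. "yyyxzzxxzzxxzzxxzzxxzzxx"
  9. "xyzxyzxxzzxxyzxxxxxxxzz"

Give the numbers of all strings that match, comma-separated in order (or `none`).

1, 2, 3, 4, 5, 6, 7, 8, 9

1 → match
2 → match
3 → match
4 → match
5 → match
6 → match
7 → match
8 → match
9 → match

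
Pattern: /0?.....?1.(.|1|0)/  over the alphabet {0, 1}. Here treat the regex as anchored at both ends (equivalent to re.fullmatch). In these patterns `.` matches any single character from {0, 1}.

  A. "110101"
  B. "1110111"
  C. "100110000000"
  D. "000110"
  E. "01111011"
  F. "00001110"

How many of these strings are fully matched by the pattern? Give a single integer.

2

A → no match
B → match
C → no match
D → no match
E → no match
F → match
Total matched: 2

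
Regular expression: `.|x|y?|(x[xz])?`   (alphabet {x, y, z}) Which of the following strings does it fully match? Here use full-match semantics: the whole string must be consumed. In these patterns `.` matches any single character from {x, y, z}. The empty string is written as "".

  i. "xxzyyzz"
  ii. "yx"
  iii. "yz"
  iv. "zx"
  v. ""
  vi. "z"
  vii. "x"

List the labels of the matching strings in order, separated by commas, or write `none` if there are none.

i. "xxzyyzz" → no match
ii. "yx" → no match
iii. "yz" → no match
iv. "zx" → no match
v. "" → match
vi. "z" → match
vii. "x" → match

v, vi, vii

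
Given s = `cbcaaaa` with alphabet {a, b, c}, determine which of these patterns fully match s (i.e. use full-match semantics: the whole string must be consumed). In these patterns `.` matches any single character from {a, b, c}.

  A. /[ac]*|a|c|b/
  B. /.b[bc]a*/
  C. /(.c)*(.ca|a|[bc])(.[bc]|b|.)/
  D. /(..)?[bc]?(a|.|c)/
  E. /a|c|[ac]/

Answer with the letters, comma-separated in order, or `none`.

B

A → no match
B → match
C → no match
D → no match
E → no match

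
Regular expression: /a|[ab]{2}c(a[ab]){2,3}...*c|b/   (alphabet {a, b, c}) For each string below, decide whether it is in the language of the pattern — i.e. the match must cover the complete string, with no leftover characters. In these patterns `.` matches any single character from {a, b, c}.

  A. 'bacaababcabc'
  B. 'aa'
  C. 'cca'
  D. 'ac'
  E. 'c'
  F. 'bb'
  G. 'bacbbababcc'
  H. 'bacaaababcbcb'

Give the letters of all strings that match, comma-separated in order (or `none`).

none

A → no match
B → no match
C → no match
D → no match
E → no match
F → no match
G → no match
H → no match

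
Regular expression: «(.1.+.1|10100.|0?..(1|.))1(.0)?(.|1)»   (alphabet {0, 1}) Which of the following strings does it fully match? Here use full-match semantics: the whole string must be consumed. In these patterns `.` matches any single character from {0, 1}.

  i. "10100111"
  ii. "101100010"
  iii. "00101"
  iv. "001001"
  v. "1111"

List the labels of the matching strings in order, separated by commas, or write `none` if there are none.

i

i → match
ii → no match
iii → no match
iv → no match
v → no match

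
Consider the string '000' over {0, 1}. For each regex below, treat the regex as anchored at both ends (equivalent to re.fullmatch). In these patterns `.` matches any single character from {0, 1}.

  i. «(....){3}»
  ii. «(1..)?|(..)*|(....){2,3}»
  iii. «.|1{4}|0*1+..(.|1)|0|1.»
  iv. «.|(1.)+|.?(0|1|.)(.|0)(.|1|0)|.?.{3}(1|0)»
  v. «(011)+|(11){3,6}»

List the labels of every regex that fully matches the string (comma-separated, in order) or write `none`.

i → no match
ii → no match
iii → no match
iv → match
v → no match

iv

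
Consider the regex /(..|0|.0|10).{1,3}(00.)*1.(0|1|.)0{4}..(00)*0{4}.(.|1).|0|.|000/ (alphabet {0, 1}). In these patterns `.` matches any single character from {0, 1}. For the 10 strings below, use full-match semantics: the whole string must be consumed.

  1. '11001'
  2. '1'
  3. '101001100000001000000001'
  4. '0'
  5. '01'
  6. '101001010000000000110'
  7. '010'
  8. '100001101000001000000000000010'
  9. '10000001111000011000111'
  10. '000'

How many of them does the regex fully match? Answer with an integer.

1 → no match
2 → match
3 → match
4 → match
5 → no match
6 → match
7 → no match
8 → match
9 → no match
10 → match
Total matched: 6

6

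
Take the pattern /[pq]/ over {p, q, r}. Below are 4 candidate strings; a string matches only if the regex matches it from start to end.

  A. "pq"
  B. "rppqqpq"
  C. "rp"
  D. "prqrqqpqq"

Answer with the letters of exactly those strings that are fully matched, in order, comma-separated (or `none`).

none

A → no match
B → no match
C → no match
D → no match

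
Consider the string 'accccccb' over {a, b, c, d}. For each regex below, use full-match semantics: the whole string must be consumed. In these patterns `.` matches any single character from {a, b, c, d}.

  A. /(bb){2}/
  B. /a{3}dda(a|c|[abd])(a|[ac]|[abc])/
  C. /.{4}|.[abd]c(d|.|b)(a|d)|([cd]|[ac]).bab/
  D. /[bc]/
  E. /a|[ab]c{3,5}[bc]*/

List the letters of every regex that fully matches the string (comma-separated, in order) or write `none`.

E

A → no match — must start with 'bb'
B → no match
C → no match
D → no match
E → match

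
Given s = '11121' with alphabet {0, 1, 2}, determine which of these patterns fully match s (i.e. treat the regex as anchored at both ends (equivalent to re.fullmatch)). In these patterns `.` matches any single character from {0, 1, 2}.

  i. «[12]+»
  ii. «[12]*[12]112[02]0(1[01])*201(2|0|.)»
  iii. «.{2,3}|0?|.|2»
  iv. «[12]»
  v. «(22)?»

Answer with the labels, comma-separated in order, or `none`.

i → match
ii → no match
iii → no match
iv → no match
v → no match

i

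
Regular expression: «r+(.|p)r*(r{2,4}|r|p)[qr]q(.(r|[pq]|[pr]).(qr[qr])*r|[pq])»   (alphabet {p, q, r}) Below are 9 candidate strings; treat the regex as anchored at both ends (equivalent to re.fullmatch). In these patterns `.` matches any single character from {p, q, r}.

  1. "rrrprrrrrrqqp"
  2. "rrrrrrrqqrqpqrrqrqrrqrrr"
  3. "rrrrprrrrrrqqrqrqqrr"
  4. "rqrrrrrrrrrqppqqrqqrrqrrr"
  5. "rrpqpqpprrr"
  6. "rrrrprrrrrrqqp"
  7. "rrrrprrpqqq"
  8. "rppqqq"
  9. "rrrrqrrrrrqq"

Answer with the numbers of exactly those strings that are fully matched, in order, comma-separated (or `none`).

1, 4, 6, 7, 8, 9

1 → match
2 → no match
3 → no match
4 → match
5 → no match
6 → match
7 → match
8 → match
9 → match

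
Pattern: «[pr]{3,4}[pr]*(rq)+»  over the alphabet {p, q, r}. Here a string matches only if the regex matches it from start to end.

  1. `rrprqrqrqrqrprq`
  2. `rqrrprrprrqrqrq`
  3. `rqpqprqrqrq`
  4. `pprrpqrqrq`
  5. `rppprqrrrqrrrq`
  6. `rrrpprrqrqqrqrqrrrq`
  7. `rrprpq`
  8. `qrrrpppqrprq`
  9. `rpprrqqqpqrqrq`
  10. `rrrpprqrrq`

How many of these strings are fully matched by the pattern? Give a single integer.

1 → no match
2 → no match
3 → no match
4 → no match
5 → no match
6 → no match
7 → no match — must end with `rq`
8 → no match
9 → no match
10 → no match
Total matched: 0

0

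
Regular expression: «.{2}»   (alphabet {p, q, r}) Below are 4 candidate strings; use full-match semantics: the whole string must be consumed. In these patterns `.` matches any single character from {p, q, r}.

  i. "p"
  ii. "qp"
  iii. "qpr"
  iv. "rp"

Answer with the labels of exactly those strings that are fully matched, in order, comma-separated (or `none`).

i. "p" → no match
ii. "qp" → match
iii. "qpr" → no match
iv. "rp" → match

ii, iv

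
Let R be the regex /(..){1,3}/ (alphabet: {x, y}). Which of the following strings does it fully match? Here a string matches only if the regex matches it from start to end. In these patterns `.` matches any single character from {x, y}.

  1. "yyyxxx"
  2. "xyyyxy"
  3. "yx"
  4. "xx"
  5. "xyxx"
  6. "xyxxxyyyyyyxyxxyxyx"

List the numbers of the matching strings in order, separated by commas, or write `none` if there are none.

1 → match
2 → match
3 → match
4 → match
5 → match
6 → no match

1, 2, 3, 4, 5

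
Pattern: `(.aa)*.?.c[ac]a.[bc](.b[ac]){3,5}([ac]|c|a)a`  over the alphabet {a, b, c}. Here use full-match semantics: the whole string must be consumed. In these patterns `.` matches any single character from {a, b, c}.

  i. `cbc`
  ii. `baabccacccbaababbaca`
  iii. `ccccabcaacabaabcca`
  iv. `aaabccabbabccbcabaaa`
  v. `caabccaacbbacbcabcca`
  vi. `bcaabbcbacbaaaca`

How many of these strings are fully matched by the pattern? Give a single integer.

3

i. `cbc` → no match — must end with `a`
ii → match
iii → no match
iv → match
v → match
vi → no match
Total matched: 3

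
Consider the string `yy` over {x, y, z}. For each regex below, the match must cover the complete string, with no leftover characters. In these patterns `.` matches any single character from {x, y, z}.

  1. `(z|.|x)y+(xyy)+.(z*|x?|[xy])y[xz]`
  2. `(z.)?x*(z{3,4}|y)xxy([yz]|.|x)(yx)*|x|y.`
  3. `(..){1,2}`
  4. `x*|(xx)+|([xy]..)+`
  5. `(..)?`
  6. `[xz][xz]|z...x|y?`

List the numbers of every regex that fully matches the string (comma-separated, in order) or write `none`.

2, 3, 5

1 → no match
2 → match
3 → match
4 → no match
5 → match
6 → no match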